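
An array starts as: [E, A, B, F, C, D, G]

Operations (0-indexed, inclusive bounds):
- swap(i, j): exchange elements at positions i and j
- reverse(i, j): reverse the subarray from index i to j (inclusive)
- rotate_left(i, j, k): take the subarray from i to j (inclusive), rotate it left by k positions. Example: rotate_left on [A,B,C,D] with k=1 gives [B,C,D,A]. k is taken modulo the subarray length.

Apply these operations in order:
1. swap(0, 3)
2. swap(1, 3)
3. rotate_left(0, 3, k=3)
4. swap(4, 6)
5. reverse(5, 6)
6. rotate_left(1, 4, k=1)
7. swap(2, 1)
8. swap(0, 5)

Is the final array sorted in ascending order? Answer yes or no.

After 1 (swap(0, 3)): [F, A, B, E, C, D, G]
After 2 (swap(1, 3)): [F, E, B, A, C, D, G]
After 3 (rotate_left(0, 3, k=3)): [A, F, E, B, C, D, G]
After 4 (swap(4, 6)): [A, F, E, B, G, D, C]
After 5 (reverse(5, 6)): [A, F, E, B, G, C, D]
After 6 (rotate_left(1, 4, k=1)): [A, E, B, G, F, C, D]
After 7 (swap(2, 1)): [A, B, E, G, F, C, D]
After 8 (swap(0, 5)): [C, B, E, G, F, A, D]

Answer: no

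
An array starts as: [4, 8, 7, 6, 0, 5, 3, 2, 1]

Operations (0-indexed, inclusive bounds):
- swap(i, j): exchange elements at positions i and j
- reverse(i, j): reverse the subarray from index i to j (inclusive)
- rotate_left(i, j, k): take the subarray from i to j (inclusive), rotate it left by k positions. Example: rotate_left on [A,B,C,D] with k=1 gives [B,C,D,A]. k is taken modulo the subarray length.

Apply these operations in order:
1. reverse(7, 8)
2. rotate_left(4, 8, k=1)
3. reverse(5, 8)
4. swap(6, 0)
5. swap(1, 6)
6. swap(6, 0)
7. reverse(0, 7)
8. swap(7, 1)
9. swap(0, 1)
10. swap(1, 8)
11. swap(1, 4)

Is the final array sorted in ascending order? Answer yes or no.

Answer: no

Derivation:
After 1 (reverse(7, 8)): [4, 8, 7, 6, 0, 5, 3, 1, 2]
After 2 (rotate_left(4, 8, k=1)): [4, 8, 7, 6, 5, 3, 1, 2, 0]
After 3 (reverse(5, 8)): [4, 8, 7, 6, 5, 0, 2, 1, 3]
After 4 (swap(6, 0)): [2, 8, 7, 6, 5, 0, 4, 1, 3]
After 5 (swap(1, 6)): [2, 4, 7, 6, 5, 0, 8, 1, 3]
After 6 (swap(6, 0)): [8, 4, 7, 6, 5, 0, 2, 1, 3]
After 7 (reverse(0, 7)): [1, 2, 0, 5, 6, 7, 4, 8, 3]
After 8 (swap(7, 1)): [1, 8, 0, 5, 6, 7, 4, 2, 3]
After 9 (swap(0, 1)): [8, 1, 0, 5, 6, 7, 4, 2, 3]
After 10 (swap(1, 8)): [8, 3, 0, 5, 6, 7, 4, 2, 1]
After 11 (swap(1, 4)): [8, 6, 0, 5, 3, 7, 4, 2, 1]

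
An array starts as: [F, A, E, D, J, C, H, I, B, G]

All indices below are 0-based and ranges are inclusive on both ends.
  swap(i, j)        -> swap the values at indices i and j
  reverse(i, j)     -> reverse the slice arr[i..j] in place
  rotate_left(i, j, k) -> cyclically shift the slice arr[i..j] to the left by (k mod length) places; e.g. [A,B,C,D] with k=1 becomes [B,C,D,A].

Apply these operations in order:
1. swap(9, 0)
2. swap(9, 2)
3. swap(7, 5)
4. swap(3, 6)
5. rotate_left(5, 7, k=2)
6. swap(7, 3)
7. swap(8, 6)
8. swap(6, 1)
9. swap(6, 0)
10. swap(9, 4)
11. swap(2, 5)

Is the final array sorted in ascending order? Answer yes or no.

Answer: yes

Derivation:
After 1 (swap(9, 0)): [G, A, E, D, J, C, H, I, B, F]
After 2 (swap(9, 2)): [G, A, F, D, J, C, H, I, B, E]
After 3 (swap(7, 5)): [G, A, F, D, J, I, H, C, B, E]
After 4 (swap(3, 6)): [G, A, F, H, J, I, D, C, B, E]
After 5 (rotate_left(5, 7, k=2)): [G, A, F, H, J, C, I, D, B, E]
After 6 (swap(7, 3)): [G, A, F, D, J, C, I, H, B, E]
After 7 (swap(8, 6)): [G, A, F, D, J, C, B, H, I, E]
After 8 (swap(6, 1)): [G, B, F, D, J, C, A, H, I, E]
After 9 (swap(6, 0)): [A, B, F, D, J, C, G, H, I, E]
After 10 (swap(9, 4)): [A, B, F, D, E, C, G, H, I, J]
After 11 (swap(2, 5)): [A, B, C, D, E, F, G, H, I, J]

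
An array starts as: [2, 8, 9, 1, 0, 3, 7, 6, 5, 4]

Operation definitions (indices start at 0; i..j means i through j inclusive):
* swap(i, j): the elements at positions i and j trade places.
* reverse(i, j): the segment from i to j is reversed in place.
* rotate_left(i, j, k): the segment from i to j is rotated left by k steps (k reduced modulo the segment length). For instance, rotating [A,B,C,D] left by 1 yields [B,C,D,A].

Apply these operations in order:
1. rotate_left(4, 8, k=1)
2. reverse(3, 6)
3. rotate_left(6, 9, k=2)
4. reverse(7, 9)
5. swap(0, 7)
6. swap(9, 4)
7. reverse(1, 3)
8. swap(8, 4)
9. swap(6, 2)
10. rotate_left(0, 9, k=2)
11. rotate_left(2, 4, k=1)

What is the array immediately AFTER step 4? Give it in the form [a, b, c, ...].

Answer: [2, 8, 9, 6, 7, 3, 0, 5, 1, 4]

Derivation:
After 1 (rotate_left(4, 8, k=1)): [2, 8, 9, 1, 3, 7, 6, 5, 0, 4]
After 2 (reverse(3, 6)): [2, 8, 9, 6, 7, 3, 1, 5, 0, 4]
After 3 (rotate_left(6, 9, k=2)): [2, 8, 9, 6, 7, 3, 0, 4, 1, 5]
After 4 (reverse(7, 9)): [2, 8, 9, 6, 7, 3, 0, 5, 1, 4]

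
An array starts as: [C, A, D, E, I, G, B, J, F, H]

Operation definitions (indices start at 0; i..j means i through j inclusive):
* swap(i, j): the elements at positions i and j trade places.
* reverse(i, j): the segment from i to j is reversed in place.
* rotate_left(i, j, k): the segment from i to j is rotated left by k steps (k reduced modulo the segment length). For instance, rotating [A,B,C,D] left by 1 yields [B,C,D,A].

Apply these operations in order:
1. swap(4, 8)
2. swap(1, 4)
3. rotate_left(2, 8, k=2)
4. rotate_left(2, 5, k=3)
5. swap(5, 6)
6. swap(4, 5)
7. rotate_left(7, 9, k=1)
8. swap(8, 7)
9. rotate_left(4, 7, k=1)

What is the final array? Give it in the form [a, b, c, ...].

Answer: [C, F, J, A, G, B, H, I, E, D]

Derivation:
After 1 (swap(4, 8)): [C, A, D, E, F, G, B, J, I, H]
After 2 (swap(1, 4)): [C, F, D, E, A, G, B, J, I, H]
After 3 (rotate_left(2, 8, k=2)): [C, F, A, G, B, J, I, D, E, H]
After 4 (rotate_left(2, 5, k=3)): [C, F, J, A, G, B, I, D, E, H]
After 5 (swap(5, 6)): [C, F, J, A, G, I, B, D, E, H]
After 6 (swap(4, 5)): [C, F, J, A, I, G, B, D, E, H]
After 7 (rotate_left(7, 9, k=1)): [C, F, J, A, I, G, B, E, H, D]
After 8 (swap(8, 7)): [C, F, J, A, I, G, B, H, E, D]
After 9 (rotate_left(4, 7, k=1)): [C, F, J, A, G, B, H, I, E, D]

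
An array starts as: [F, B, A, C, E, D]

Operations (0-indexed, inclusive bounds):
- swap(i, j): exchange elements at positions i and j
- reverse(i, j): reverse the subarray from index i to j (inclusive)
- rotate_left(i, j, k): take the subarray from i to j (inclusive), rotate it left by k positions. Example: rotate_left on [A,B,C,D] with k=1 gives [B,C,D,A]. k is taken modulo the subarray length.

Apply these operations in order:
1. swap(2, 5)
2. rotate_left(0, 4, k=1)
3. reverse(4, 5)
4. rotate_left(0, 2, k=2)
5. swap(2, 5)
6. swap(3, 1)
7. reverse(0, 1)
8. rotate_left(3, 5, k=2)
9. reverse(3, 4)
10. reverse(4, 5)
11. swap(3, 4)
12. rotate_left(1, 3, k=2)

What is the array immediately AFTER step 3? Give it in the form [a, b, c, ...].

Answer: [B, D, C, E, A, F]

Derivation:
After 1 (swap(2, 5)): [F, B, D, C, E, A]
After 2 (rotate_left(0, 4, k=1)): [B, D, C, E, F, A]
After 3 (reverse(4, 5)): [B, D, C, E, A, F]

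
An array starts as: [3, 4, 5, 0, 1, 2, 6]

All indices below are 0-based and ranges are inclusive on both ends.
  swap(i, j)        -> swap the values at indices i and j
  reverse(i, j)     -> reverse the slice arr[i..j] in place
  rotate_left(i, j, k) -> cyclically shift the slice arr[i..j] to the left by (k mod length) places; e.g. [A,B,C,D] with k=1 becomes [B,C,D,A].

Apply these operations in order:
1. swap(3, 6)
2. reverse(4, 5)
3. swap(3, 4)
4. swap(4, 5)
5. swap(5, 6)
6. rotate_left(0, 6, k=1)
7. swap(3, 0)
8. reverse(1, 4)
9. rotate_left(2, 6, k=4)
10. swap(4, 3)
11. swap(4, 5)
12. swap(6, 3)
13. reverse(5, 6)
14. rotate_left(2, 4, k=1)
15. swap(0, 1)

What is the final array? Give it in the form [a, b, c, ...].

Answer: [0, 1, 6, 5, 3, 2, 4]

Derivation:
After 1 (swap(3, 6)): [3, 4, 5, 6, 1, 2, 0]
After 2 (reverse(4, 5)): [3, 4, 5, 6, 2, 1, 0]
After 3 (swap(3, 4)): [3, 4, 5, 2, 6, 1, 0]
After 4 (swap(4, 5)): [3, 4, 5, 2, 1, 6, 0]
After 5 (swap(5, 6)): [3, 4, 5, 2, 1, 0, 6]
After 6 (rotate_left(0, 6, k=1)): [4, 5, 2, 1, 0, 6, 3]
After 7 (swap(3, 0)): [1, 5, 2, 4, 0, 6, 3]
After 8 (reverse(1, 4)): [1, 0, 4, 2, 5, 6, 3]
After 9 (rotate_left(2, 6, k=4)): [1, 0, 3, 4, 2, 5, 6]
After 10 (swap(4, 3)): [1, 0, 3, 2, 4, 5, 6]
After 11 (swap(4, 5)): [1, 0, 3, 2, 5, 4, 6]
After 12 (swap(6, 3)): [1, 0, 3, 6, 5, 4, 2]
After 13 (reverse(5, 6)): [1, 0, 3, 6, 5, 2, 4]
After 14 (rotate_left(2, 4, k=1)): [1, 0, 6, 5, 3, 2, 4]
After 15 (swap(0, 1)): [0, 1, 6, 5, 3, 2, 4]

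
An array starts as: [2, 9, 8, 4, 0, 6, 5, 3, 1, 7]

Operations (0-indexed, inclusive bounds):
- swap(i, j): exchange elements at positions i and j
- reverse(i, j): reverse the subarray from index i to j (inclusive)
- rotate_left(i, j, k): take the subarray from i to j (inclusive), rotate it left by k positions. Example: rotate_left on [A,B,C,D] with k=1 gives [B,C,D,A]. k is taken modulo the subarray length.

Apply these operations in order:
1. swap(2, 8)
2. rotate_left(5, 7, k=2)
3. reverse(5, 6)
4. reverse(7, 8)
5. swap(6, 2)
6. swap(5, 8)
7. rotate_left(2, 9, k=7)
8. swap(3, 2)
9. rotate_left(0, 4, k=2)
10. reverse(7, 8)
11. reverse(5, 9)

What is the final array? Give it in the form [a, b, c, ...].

Answer: [3, 7, 4, 2, 9, 6, 1, 8, 5, 0]

Derivation:
After 1 (swap(2, 8)): [2, 9, 1, 4, 0, 6, 5, 3, 8, 7]
After 2 (rotate_left(5, 7, k=2)): [2, 9, 1, 4, 0, 3, 6, 5, 8, 7]
After 3 (reverse(5, 6)): [2, 9, 1, 4, 0, 6, 3, 5, 8, 7]
After 4 (reverse(7, 8)): [2, 9, 1, 4, 0, 6, 3, 8, 5, 7]
After 5 (swap(6, 2)): [2, 9, 3, 4, 0, 6, 1, 8, 5, 7]
After 6 (swap(5, 8)): [2, 9, 3, 4, 0, 5, 1, 8, 6, 7]
After 7 (rotate_left(2, 9, k=7)): [2, 9, 7, 3, 4, 0, 5, 1, 8, 6]
After 8 (swap(3, 2)): [2, 9, 3, 7, 4, 0, 5, 1, 8, 6]
After 9 (rotate_left(0, 4, k=2)): [3, 7, 4, 2, 9, 0, 5, 1, 8, 6]
After 10 (reverse(7, 8)): [3, 7, 4, 2, 9, 0, 5, 8, 1, 6]
After 11 (reverse(5, 9)): [3, 7, 4, 2, 9, 6, 1, 8, 5, 0]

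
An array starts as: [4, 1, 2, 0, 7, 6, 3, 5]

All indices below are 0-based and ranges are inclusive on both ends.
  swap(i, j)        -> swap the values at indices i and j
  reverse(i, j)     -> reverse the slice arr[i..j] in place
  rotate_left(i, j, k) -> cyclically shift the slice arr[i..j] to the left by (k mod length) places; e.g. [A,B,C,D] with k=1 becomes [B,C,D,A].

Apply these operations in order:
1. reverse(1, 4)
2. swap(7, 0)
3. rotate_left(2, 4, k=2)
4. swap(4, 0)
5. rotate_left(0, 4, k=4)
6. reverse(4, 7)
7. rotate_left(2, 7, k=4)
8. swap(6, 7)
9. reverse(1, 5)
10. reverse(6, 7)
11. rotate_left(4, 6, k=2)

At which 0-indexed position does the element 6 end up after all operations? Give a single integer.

After 1 (reverse(1, 4)): [4, 7, 0, 2, 1, 6, 3, 5]
After 2 (swap(7, 0)): [5, 7, 0, 2, 1, 6, 3, 4]
After 3 (rotate_left(2, 4, k=2)): [5, 7, 1, 0, 2, 6, 3, 4]
After 4 (swap(4, 0)): [2, 7, 1, 0, 5, 6, 3, 4]
After 5 (rotate_left(0, 4, k=4)): [5, 2, 7, 1, 0, 6, 3, 4]
After 6 (reverse(4, 7)): [5, 2, 7, 1, 4, 3, 6, 0]
After 7 (rotate_left(2, 7, k=4)): [5, 2, 6, 0, 7, 1, 4, 3]
After 8 (swap(6, 7)): [5, 2, 6, 0, 7, 1, 3, 4]
After 9 (reverse(1, 5)): [5, 1, 7, 0, 6, 2, 3, 4]
After 10 (reverse(6, 7)): [5, 1, 7, 0, 6, 2, 4, 3]
After 11 (rotate_left(4, 6, k=2)): [5, 1, 7, 0, 4, 6, 2, 3]

Answer: 5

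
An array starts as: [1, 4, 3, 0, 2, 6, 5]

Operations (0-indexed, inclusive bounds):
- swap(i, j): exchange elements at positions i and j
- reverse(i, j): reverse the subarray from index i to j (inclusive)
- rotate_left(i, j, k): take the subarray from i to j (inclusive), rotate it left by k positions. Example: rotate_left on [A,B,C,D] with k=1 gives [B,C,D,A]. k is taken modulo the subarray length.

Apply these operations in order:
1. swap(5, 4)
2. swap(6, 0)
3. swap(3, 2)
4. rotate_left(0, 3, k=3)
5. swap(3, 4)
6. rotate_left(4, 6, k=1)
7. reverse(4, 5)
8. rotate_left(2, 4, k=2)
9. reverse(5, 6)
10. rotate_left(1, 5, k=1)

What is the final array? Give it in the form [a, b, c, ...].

After 1 (swap(5, 4)): [1, 4, 3, 0, 6, 2, 5]
After 2 (swap(6, 0)): [5, 4, 3, 0, 6, 2, 1]
After 3 (swap(3, 2)): [5, 4, 0, 3, 6, 2, 1]
After 4 (rotate_left(0, 3, k=3)): [3, 5, 4, 0, 6, 2, 1]
After 5 (swap(3, 4)): [3, 5, 4, 6, 0, 2, 1]
After 6 (rotate_left(4, 6, k=1)): [3, 5, 4, 6, 2, 1, 0]
After 7 (reverse(4, 5)): [3, 5, 4, 6, 1, 2, 0]
After 8 (rotate_left(2, 4, k=2)): [3, 5, 1, 4, 6, 2, 0]
After 9 (reverse(5, 6)): [3, 5, 1, 4, 6, 0, 2]
After 10 (rotate_left(1, 5, k=1)): [3, 1, 4, 6, 0, 5, 2]

Answer: [3, 1, 4, 6, 0, 5, 2]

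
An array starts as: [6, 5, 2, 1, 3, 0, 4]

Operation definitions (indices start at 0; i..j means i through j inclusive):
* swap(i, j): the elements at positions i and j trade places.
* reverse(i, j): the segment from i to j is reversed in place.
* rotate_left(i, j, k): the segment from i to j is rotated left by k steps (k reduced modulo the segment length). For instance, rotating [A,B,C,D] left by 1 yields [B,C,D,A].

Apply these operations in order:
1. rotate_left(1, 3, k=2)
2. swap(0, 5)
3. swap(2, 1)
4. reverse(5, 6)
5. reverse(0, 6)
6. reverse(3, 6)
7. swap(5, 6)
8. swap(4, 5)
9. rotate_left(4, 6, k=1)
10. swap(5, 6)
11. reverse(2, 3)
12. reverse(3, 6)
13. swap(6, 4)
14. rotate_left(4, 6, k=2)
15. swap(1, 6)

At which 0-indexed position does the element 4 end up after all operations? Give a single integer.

Answer: 6

Derivation:
After 1 (rotate_left(1, 3, k=2)): [6, 1, 5, 2, 3, 0, 4]
After 2 (swap(0, 5)): [0, 1, 5, 2, 3, 6, 4]
After 3 (swap(2, 1)): [0, 5, 1, 2, 3, 6, 4]
After 4 (reverse(5, 6)): [0, 5, 1, 2, 3, 4, 6]
After 5 (reverse(0, 6)): [6, 4, 3, 2, 1, 5, 0]
After 6 (reverse(3, 6)): [6, 4, 3, 0, 5, 1, 2]
After 7 (swap(5, 6)): [6, 4, 3, 0, 5, 2, 1]
After 8 (swap(4, 5)): [6, 4, 3, 0, 2, 5, 1]
After 9 (rotate_left(4, 6, k=1)): [6, 4, 3, 0, 5, 1, 2]
After 10 (swap(5, 6)): [6, 4, 3, 0, 5, 2, 1]
After 11 (reverse(2, 3)): [6, 4, 0, 3, 5, 2, 1]
After 12 (reverse(3, 6)): [6, 4, 0, 1, 2, 5, 3]
After 13 (swap(6, 4)): [6, 4, 0, 1, 3, 5, 2]
After 14 (rotate_left(4, 6, k=2)): [6, 4, 0, 1, 2, 3, 5]
After 15 (swap(1, 6)): [6, 5, 0, 1, 2, 3, 4]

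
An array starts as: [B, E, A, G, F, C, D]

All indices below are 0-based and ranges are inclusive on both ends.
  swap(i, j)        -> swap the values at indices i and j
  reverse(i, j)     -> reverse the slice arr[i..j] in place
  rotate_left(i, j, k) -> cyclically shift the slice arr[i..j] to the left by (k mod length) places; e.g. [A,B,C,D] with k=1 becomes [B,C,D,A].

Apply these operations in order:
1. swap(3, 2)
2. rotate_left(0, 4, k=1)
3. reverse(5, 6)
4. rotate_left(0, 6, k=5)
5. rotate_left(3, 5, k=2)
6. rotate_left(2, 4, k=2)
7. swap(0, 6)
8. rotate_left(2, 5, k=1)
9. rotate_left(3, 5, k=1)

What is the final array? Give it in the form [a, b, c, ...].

Answer: [B, C, E, A, G, F, D]

Derivation:
After 1 (swap(3, 2)): [B, E, G, A, F, C, D]
After 2 (rotate_left(0, 4, k=1)): [E, G, A, F, B, C, D]
After 3 (reverse(5, 6)): [E, G, A, F, B, D, C]
After 4 (rotate_left(0, 6, k=5)): [D, C, E, G, A, F, B]
After 5 (rotate_left(3, 5, k=2)): [D, C, E, F, G, A, B]
After 6 (rotate_left(2, 4, k=2)): [D, C, G, E, F, A, B]
After 7 (swap(0, 6)): [B, C, G, E, F, A, D]
After 8 (rotate_left(2, 5, k=1)): [B, C, E, F, A, G, D]
After 9 (rotate_left(3, 5, k=1)): [B, C, E, A, G, F, D]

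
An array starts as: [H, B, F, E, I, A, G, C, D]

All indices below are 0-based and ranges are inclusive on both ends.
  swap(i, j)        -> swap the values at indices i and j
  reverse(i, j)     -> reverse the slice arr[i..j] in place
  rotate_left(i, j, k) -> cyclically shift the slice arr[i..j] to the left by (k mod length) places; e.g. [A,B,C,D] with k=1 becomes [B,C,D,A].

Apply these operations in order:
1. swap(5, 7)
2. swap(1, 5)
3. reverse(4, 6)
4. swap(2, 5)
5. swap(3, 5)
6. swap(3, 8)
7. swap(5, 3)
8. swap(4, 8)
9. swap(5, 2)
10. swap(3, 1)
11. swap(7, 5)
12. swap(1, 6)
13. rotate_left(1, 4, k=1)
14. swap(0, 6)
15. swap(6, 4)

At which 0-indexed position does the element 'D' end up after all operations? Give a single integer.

Answer: 1

Derivation:
After 1 (swap(5, 7)): [H, B, F, E, I, C, G, A, D]
After 2 (swap(1, 5)): [H, C, F, E, I, B, G, A, D]
After 3 (reverse(4, 6)): [H, C, F, E, G, B, I, A, D]
After 4 (swap(2, 5)): [H, C, B, E, G, F, I, A, D]
After 5 (swap(3, 5)): [H, C, B, F, G, E, I, A, D]
After 6 (swap(3, 8)): [H, C, B, D, G, E, I, A, F]
After 7 (swap(5, 3)): [H, C, B, E, G, D, I, A, F]
After 8 (swap(4, 8)): [H, C, B, E, F, D, I, A, G]
After 9 (swap(5, 2)): [H, C, D, E, F, B, I, A, G]
After 10 (swap(3, 1)): [H, E, D, C, F, B, I, A, G]
After 11 (swap(7, 5)): [H, E, D, C, F, A, I, B, G]
After 12 (swap(1, 6)): [H, I, D, C, F, A, E, B, G]
After 13 (rotate_left(1, 4, k=1)): [H, D, C, F, I, A, E, B, G]
After 14 (swap(0, 6)): [E, D, C, F, I, A, H, B, G]
After 15 (swap(6, 4)): [E, D, C, F, H, A, I, B, G]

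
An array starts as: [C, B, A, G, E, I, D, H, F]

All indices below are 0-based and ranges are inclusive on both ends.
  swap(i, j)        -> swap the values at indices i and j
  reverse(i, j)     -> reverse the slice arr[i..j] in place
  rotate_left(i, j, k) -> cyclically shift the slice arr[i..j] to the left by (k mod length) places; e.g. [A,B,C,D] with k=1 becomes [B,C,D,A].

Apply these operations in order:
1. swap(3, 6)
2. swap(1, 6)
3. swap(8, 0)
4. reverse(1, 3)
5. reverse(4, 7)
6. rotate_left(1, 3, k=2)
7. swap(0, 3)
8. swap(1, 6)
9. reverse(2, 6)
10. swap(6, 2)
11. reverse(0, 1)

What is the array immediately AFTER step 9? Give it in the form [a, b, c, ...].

After 1 (swap(3, 6)): [C, B, A, D, E, I, G, H, F]
After 2 (swap(1, 6)): [C, G, A, D, E, I, B, H, F]
After 3 (swap(8, 0)): [F, G, A, D, E, I, B, H, C]
After 4 (reverse(1, 3)): [F, D, A, G, E, I, B, H, C]
After 5 (reverse(4, 7)): [F, D, A, G, H, B, I, E, C]
After 6 (rotate_left(1, 3, k=2)): [F, G, D, A, H, B, I, E, C]
After 7 (swap(0, 3)): [A, G, D, F, H, B, I, E, C]
After 8 (swap(1, 6)): [A, I, D, F, H, B, G, E, C]
After 9 (reverse(2, 6)): [A, I, G, B, H, F, D, E, C]

Answer: [A, I, G, B, H, F, D, E, C]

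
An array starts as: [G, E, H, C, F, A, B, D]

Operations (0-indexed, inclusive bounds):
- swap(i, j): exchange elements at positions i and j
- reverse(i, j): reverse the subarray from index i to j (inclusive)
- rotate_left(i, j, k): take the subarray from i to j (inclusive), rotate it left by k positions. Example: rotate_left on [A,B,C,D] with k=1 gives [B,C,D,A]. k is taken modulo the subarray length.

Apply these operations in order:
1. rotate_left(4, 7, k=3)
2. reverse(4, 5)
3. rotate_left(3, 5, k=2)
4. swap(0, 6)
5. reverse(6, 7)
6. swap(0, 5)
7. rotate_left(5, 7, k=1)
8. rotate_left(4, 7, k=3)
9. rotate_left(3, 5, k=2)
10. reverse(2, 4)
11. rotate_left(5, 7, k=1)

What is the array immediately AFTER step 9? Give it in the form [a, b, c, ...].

Answer: [F, E, H, C, D, A, B, G]

Derivation:
After 1 (rotate_left(4, 7, k=3)): [G, E, H, C, D, F, A, B]
After 2 (reverse(4, 5)): [G, E, H, C, F, D, A, B]
After 3 (rotate_left(3, 5, k=2)): [G, E, H, D, C, F, A, B]
After 4 (swap(0, 6)): [A, E, H, D, C, F, G, B]
After 5 (reverse(6, 7)): [A, E, H, D, C, F, B, G]
After 6 (swap(0, 5)): [F, E, H, D, C, A, B, G]
After 7 (rotate_left(5, 7, k=1)): [F, E, H, D, C, B, G, A]
After 8 (rotate_left(4, 7, k=3)): [F, E, H, D, A, C, B, G]
After 9 (rotate_left(3, 5, k=2)): [F, E, H, C, D, A, B, G]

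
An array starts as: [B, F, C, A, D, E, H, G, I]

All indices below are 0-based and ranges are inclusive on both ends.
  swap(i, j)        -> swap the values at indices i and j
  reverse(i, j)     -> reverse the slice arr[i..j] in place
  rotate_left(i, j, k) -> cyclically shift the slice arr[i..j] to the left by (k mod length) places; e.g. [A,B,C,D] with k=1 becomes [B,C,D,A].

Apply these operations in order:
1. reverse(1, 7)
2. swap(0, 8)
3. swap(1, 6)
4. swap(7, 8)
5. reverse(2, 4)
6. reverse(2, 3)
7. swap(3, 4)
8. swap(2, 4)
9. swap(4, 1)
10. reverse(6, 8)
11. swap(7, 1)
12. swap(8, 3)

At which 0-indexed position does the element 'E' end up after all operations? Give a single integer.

Answer: 7

Derivation:
After 1 (reverse(1, 7)): [B, G, H, E, D, A, C, F, I]
After 2 (swap(0, 8)): [I, G, H, E, D, A, C, F, B]
After 3 (swap(1, 6)): [I, C, H, E, D, A, G, F, B]
After 4 (swap(7, 8)): [I, C, H, E, D, A, G, B, F]
After 5 (reverse(2, 4)): [I, C, D, E, H, A, G, B, F]
After 6 (reverse(2, 3)): [I, C, E, D, H, A, G, B, F]
After 7 (swap(3, 4)): [I, C, E, H, D, A, G, B, F]
After 8 (swap(2, 4)): [I, C, D, H, E, A, G, B, F]
After 9 (swap(4, 1)): [I, E, D, H, C, A, G, B, F]
After 10 (reverse(6, 8)): [I, E, D, H, C, A, F, B, G]
After 11 (swap(7, 1)): [I, B, D, H, C, A, F, E, G]
After 12 (swap(8, 3)): [I, B, D, G, C, A, F, E, H]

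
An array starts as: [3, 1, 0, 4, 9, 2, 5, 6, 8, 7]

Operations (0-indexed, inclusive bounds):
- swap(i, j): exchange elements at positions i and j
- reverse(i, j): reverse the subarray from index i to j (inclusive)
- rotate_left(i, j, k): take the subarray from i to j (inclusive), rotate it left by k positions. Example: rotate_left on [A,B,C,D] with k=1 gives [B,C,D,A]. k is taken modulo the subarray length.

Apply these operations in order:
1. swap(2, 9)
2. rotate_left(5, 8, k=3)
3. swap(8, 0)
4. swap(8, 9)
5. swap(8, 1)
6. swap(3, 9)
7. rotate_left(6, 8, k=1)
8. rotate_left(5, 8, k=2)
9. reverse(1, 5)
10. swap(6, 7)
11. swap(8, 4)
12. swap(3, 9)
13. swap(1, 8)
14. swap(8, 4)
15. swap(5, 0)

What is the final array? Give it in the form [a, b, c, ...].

After 1 (swap(2, 9)): [3, 1, 7, 4, 9, 2, 5, 6, 8, 0]
After 2 (rotate_left(5, 8, k=3)): [3, 1, 7, 4, 9, 8, 2, 5, 6, 0]
After 3 (swap(8, 0)): [6, 1, 7, 4, 9, 8, 2, 5, 3, 0]
After 4 (swap(8, 9)): [6, 1, 7, 4, 9, 8, 2, 5, 0, 3]
After 5 (swap(8, 1)): [6, 0, 7, 4, 9, 8, 2, 5, 1, 3]
After 6 (swap(3, 9)): [6, 0, 7, 3, 9, 8, 2, 5, 1, 4]
After 7 (rotate_left(6, 8, k=1)): [6, 0, 7, 3, 9, 8, 5, 1, 2, 4]
After 8 (rotate_left(5, 8, k=2)): [6, 0, 7, 3, 9, 1, 2, 8, 5, 4]
After 9 (reverse(1, 5)): [6, 1, 9, 3, 7, 0, 2, 8, 5, 4]
After 10 (swap(6, 7)): [6, 1, 9, 3, 7, 0, 8, 2, 5, 4]
After 11 (swap(8, 4)): [6, 1, 9, 3, 5, 0, 8, 2, 7, 4]
After 12 (swap(3, 9)): [6, 1, 9, 4, 5, 0, 8, 2, 7, 3]
After 13 (swap(1, 8)): [6, 7, 9, 4, 5, 0, 8, 2, 1, 3]
After 14 (swap(8, 4)): [6, 7, 9, 4, 1, 0, 8, 2, 5, 3]
After 15 (swap(5, 0)): [0, 7, 9, 4, 1, 6, 8, 2, 5, 3]

Answer: [0, 7, 9, 4, 1, 6, 8, 2, 5, 3]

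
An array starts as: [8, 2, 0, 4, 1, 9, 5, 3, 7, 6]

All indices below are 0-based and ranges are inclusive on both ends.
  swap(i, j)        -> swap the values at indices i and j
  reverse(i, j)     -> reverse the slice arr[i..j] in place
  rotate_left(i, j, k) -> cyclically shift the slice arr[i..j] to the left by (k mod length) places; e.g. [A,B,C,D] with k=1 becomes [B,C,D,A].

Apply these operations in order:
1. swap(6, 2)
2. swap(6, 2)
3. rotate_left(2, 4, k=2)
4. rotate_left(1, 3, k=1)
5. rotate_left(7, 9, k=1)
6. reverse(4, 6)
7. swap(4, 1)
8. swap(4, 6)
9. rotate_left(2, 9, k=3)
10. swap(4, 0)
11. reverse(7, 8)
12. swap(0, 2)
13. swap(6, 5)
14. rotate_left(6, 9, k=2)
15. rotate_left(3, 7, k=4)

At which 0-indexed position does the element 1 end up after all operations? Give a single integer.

After 1 (swap(6, 2)): [8, 2, 5, 4, 1, 9, 0, 3, 7, 6]
After 2 (swap(6, 2)): [8, 2, 0, 4, 1, 9, 5, 3, 7, 6]
After 3 (rotate_left(2, 4, k=2)): [8, 2, 1, 0, 4, 9, 5, 3, 7, 6]
After 4 (rotate_left(1, 3, k=1)): [8, 1, 0, 2, 4, 9, 5, 3, 7, 6]
After 5 (rotate_left(7, 9, k=1)): [8, 1, 0, 2, 4, 9, 5, 7, 6, 3]
After 6 (reverse(4, 6)): [8, 1, 0, 2, 5, 9, 4, 7, 6, 3]
After 7 (swap(4, 1)): [8, 5, 0, 2, 1, 9, 4, 7, 6, 3]
After 8 (swap(4, 6)): [8, 5, 0, 2, 4, 9, 1, 7, 6, 3]
After 9 (rotate_left(2, 9, k=3)): [8, 5, 9, 1, 7, 6, 3, 0, 2, 4]
After 10 (swap(4, 0)): [7, 5, 9, 1, 8, 6, 3, 0, 2, 4]
After 11 (reverse(7, 8)): [7, 5, 9, 1, 8, 6, 3, 2, 0, 4]
After 12 (swap(0, 2)): [9, 5, 7, 1, 8, 6, 3, 2, 0, 4]
After 13 (swap(6, 5)): [9, 5, 7, 1, 8, 3, 6, 2, 0, 4]
After 14 (rotate_left(6, 9, k=2)): [9, 5, 7, 1, 8, 3, 0, 4, 6, 2]
After 15 (rotate_left(3, 7, k=4)): [9, 5, 7, 4, 1, 8, 3, 0, 6, 2]

Answer: 4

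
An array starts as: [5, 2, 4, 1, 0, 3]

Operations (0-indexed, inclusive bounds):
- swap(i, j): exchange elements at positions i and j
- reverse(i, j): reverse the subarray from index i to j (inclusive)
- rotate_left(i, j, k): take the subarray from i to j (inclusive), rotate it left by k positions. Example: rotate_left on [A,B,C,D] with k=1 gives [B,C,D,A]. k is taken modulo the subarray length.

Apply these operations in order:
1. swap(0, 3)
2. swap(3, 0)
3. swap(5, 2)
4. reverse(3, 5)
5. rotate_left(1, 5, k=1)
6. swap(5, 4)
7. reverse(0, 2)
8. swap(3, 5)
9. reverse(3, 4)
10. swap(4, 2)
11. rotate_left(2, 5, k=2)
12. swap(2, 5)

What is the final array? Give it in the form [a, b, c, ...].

After 1 (swap(0, 3)): [1, 2, 4, 5, 0, 3]
After 2 (swap(3, 0)): [5, 2, 4, 1, 0, 3]
After 3 (swap(5, 2)): [5, 2, 3, 1, 0, 4]
After 4 (reverse(3, 5)): [5, 2, 3, 4, 0, 1]
After 5 (rotate_left(1, 5, k=1)): [5, 3, 4, 0, 1, 2]
After 6 (swap(5, 4)): [5, 3, 4, 0, 2, 1]
After 7 (reverse(0, 2)): [4, 3, 5, 0, 2, 1]
After 8 (swap(3, 5)): [4, 3, 5, 1, 2, 0]
After 9 (reverse(3, 4)): [4, 3, 5, 2, 1, 0]
After 10 (swap(4, 2)): [4, 3, 1, 2, 5, 0]
After 11 (rotate_left(2, 5, k=2)): [4, 3, 5, 0, 1, 2]
After 12 (swap(2, 5)): [4, 3, 2, 0, 1, 5]

Answer: [4, 3, 2, 0, 1, 5]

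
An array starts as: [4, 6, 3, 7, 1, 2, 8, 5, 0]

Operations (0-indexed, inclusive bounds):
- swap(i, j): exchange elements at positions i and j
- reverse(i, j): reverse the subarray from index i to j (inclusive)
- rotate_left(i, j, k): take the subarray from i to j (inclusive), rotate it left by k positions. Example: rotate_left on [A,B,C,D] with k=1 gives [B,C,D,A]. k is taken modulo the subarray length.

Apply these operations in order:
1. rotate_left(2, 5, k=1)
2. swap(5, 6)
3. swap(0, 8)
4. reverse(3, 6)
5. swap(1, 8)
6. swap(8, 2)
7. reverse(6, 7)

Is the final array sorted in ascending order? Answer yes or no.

After 1 (rotate_left(2, 5, k=1)): [4, 6, 7, 1, 2, 3, 8, 5, 0]
After 2 (swap(5, 6)): [4, 6, 7, 1, 2, 8, 3, 5, 0]
After 3 (swap(0, 8)): [0, 6, 7, 1, 2, 8, 3, 5, 4]
After 4 (reverse(3, 6)): [0, 6, 7, 3, 8, 2, 1, 5, 4]
After 5 (swap(1, 8)): [0, 4, 7, 3, 8, 2, 1, 5, 6]
After 6 (swap(8, 2)): [0, 4, 6, 3, 8, 2, 1, 5, 7]
After 7 (reverse(6, 7)): [0, 4, 6, 3, 8, 2, 5, 1, 7]

Answer: no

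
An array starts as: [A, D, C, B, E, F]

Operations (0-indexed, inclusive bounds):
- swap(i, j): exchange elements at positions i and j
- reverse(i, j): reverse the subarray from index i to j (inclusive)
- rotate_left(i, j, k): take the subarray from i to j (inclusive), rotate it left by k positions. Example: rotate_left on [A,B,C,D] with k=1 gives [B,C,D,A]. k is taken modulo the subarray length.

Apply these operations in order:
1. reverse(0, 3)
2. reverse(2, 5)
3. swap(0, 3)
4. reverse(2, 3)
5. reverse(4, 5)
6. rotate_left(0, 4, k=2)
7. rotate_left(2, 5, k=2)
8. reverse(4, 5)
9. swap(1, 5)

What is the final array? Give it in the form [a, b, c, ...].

Answer: [B, D, C, A, E, F]

Derivation:
After 1 (reverse(0, 3)): [B, C, D, A, E, F]
After 2 (reverse(2, 5)): [B, C, F, E, A, D]
After 3 (swap(0, 3)): [E, C, F, B, A, D]
After 4 (reverse(2, 3)): [E, C, B, F, A, D]
After 5 (reverse(4, 5)): [E, C, B, F, D, A]
After 6 (rotate_left(0, 4, k=2)): [B, F, D, E, C, A]
After 7 (rotate_left(2, 5, k=2)): [B, F, C, A, D, E]
After 8 (reverse(4, 5)): [B, F, C, A, E, D]
After 9 (swap(1, 5)): [B, D, C, A, E, F]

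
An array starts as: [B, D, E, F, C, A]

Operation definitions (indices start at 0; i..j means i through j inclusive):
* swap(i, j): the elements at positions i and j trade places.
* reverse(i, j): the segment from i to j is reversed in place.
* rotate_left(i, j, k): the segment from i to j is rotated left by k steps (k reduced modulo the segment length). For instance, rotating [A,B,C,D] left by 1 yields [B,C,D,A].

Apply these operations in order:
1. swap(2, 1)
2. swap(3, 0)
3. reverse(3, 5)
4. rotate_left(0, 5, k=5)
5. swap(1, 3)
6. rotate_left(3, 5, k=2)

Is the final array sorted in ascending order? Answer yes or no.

Answer: no

Derivation:
After 1 (swap(2, 1)): [B, E, D, F, C, A]
After 2 (swap(3, 0)): [F, E, D, B, C, A]
After 3 (reverse(3, 5)): [F, E, D, A, C, B]
After 4 (rotate_left(0, 5, k=5)): [B, F, E, D, A, C]
After 5 (swap(1, 3)): [B, D, E, F, A, C]
After 6 (rotate_left(3, 5, k=2)): [B, D, E, C, F, A]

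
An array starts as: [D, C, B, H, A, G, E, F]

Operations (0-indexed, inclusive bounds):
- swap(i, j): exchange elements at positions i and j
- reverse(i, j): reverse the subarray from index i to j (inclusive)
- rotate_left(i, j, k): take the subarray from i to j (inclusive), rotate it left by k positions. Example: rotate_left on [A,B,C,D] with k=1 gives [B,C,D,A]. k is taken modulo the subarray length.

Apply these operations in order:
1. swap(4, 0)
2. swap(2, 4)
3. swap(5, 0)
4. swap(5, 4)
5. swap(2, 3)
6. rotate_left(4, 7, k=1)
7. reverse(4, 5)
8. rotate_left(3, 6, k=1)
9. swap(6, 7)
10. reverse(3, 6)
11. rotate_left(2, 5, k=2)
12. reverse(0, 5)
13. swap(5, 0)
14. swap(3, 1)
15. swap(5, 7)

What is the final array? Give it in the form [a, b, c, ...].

After 1 (swap(4, 0)): [A, C, B, H, D, G, E, F]
After 2 (swap(2, 4)): [A, C, D, H, B, G, E, F]
After 3 (swap(5, 0)): [G, C, D, H, B, A, E, F]
After 4 (swap(5, 4)): [G, C, D, H, A, B, E, F]
After 5 (swap(2, 3)): [G, C, H, D, A, B, E, F]
After 6 (rotate_left(4, 7, k=1)): [G, C, H, D, B, E, F, A]
After 7 (reverse(4, 5)): [G, C, H, D, E, B, F, A]
After 8 (rotate_left(3, 6, k=1)): [G, C, H, E, B, F, D, A]
After 9 (swap(6, 7)): [G, C, H, E, B, F, A, D]
After 10 (reverse(3, 6)): [G, C, H, A, F, B, E, D]
After 11 (rotate_left(2, 5, k=2)): [G, C, F, B, H, A, E, D]
After 12 (reverse(0, 5)): [A, H, B, F, C, G, E, D]
After 13 (swap(5, 0)): [G, H, B, F, C, A, E, D]
After 14 (swap(3, 1)): [G, F, B, H, C, A, E, D]
After 15 (swap(5, 7)): [G, F, B, H, C, D, E, A]

Answer: [G, F, B, H, C, D, E, A]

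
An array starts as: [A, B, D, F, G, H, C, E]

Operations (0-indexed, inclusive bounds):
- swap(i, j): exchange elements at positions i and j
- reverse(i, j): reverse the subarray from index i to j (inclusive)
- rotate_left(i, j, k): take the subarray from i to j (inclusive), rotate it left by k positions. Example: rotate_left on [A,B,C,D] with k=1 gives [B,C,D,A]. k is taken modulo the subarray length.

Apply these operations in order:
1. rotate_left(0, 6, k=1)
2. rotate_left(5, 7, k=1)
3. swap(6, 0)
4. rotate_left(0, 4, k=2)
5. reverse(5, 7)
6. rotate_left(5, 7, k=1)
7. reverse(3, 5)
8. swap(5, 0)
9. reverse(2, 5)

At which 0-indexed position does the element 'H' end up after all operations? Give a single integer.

After 1 (rotate_left(0, 6, k=1)): [B, D, F, G, H, C, A, E]
After 2 (rotate_left(5, 7, k=1)): [B, D, F, G, H, A, E, C]
After 3 (swap(6, 0)): [E, D, F, G, H, A, B, C]
After 4 (rotate_left(0, 4, k=2)): [F, G, H, E, D, A, B, C]
After 5 (reverse(5, 7)): [F, G, H, E, D, C, B, A]
After 6 (rotate_left(5, 7, k=1)): [F, G, H, E, D, B, A, C]
After 7 (reverse(3, 5)): [F, G, H, B, D, E, A, C]
After 8 (swap(5, 0)): [E, G, H, B, D, F, A, C]
After 9 (reverse(2, 5)): [E, G, F, D, B, H, A, C]

Answer: 5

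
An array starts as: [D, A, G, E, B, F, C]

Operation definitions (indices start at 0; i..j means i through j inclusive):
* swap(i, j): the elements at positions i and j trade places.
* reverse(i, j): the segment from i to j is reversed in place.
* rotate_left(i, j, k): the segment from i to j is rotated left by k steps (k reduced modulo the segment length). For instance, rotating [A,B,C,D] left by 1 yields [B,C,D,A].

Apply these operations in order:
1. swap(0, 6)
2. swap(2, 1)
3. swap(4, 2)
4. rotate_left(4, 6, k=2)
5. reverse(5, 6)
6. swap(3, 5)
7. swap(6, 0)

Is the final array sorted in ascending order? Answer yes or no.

Answer: no

Derivation:
After 1 (swap(0, 6)): [C, A, G, E, B, F, D]
After 2 (swap(2, 1)): [C, G, A, E, B, F, D]
After 3 (swap(4, 2)): [C, G, B, E, A, F, D]
After 4 (rotate_left(4, 6, k=2)): [C, G, B, E, D, A, F]
After 5 (reverse(5, 6)): [C, G, B, E, D, F, A]
After 6 (swap(3, 5)): [C, G, B, F, D, E, A]
After 7 (swap(6, 0)): [A, G, B, F, D, E, C]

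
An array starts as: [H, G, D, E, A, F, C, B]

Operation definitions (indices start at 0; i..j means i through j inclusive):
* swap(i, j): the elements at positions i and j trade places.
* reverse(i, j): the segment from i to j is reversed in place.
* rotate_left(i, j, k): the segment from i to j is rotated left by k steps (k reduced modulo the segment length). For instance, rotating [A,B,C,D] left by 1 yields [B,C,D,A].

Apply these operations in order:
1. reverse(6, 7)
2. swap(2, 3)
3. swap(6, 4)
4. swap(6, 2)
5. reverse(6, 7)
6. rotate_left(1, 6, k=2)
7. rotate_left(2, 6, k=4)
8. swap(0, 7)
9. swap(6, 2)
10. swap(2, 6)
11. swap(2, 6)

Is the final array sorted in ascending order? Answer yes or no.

Answer: no

Derivation:
After 1 (reverse(6, 7)): [H, G, D, E, A, F, B, C]
After 2 (swap(2, 3)): [H, G, E, D, A, F, B, C]
After 3 (swap(6, 4)): [H, G, E, D, B, F, A, C]
After 4 (swap(6, 2)): [H, G, A, D, B, F, E, C]
After 5 (reverse(6, 7)): [H, G, A, D, B, F, C, E]
After 6 (rotate_left(1, 6, k=2)): [H, D, B, F, C, G, A, E]
After 7 (rotate_left(2, 6, k=4)): [H, D, A, B, F, C, G, E]
After 8 (swap(0, 7)): [E, D, A, B, F, C, G, H]
After 9 (swap(6, 2)): [E, D, G, B, F, C, A, H]
After 10 (swap(2, 6)): [E, D, A, B, F, C, G, H]
After 11 (swap(2, 6)): [E, D, G, B, F, C, A, H]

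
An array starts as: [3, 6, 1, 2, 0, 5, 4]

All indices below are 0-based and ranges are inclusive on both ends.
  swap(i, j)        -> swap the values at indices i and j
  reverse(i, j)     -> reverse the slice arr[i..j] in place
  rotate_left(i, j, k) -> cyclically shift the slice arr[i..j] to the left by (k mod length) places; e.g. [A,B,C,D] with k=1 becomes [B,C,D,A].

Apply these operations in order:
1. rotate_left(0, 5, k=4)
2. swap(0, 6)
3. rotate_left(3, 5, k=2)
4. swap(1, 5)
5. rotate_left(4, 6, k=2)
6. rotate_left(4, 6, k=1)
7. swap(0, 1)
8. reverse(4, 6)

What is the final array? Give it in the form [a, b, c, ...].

Answer: [1, 4, 3, 2, 0, 5, 6]

Derivation:
After 1 (rotate_left(0, 5, k=4)): [0, 5, 3, 6, 1, 2, 4]
After 2 (swap(0, 6)): [4, 5, 3, 6, 1, 2, 0]
After 3 (rotate_left(3, 5, k=2)): [4, 5, 3, 2, 6, 1, 0]
After 4 (swap(1, 5)): [4, 1, 3, 2, 6, 5, 0]
After 5 (rotate_left(4, 6, k=2)): [4, 1, 3, 2, 0, 6, 5]
After 6 (rotate_left(4, 6, k=1)): [4, 1, 3, 2, 6, 5, 0]
After 7 (swap(0, 1)): [1, 4, 3, 2, 6, 5, 0]
After 8 (reverse(4, 6)): [1, 4, 3, 2, 0, 5, 6]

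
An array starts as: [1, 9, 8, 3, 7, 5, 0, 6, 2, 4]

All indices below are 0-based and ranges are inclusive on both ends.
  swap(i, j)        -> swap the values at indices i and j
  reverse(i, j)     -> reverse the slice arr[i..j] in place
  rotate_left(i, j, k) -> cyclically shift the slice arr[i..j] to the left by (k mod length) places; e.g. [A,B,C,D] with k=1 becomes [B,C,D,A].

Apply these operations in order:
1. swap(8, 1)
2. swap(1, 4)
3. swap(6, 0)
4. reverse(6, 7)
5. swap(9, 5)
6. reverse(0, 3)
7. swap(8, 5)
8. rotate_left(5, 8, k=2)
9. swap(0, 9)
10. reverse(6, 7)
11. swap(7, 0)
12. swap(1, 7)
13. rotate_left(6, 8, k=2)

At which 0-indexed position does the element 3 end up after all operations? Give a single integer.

After 1 (swap(8, 1)): [1, 2, 8, 3, 7, 5, 0, 6, 9, 4]
After 2 (swap(1, 4)): [1, 7, 8, 3, 2, 5, 0, 6, 9, 4]
After 3 (swap(6, 0)): [0, 7, 8, 3, 2, 5, 1, 6, 9, 4]
After 4 (reverse(6, 7)): [0, 7, 8, 3, 2, 5, 6, 1, 9, 4]
After 5 (swap(9, 5)): [0, 7, 8, 3, 2, 4, 6, 1, 9, 5]
After 6 (reverse(0, 3)): [3, 8, 7, 0, 2, 4, 6, 1, 9, 5]
After 7 (swap(8, 5)): [3, 8, 7, 0, 2, 9, 6, 1, 4, 5]
After 8 (rotate_left(5, 8, k=2)): [3, 8, 7, 0, 2, 1, 4, 9, 6, 5]
After 9 (swap(0, 9)): [5, 8, 7, 0, 2, 1, 4, 9, 6, 3]
After 10 (reverse(6, 7)): [5, 8, 7, 0, 2, 1, 9, 4, 6, 3]
After 11 (swap(7, 0)): [4, 8, 7, 0, 2, 1, 9, 5, 6, 3]
After 12 (swap(1, 7)): [4, 5, 7, 0, 2, 1, 9, 8, 6, 3]
After 13 (rotate_left(6, 8, k=2)): [4, 5, 7, 0, 2, 1, 6, 9, 8, 3]

Answer: 9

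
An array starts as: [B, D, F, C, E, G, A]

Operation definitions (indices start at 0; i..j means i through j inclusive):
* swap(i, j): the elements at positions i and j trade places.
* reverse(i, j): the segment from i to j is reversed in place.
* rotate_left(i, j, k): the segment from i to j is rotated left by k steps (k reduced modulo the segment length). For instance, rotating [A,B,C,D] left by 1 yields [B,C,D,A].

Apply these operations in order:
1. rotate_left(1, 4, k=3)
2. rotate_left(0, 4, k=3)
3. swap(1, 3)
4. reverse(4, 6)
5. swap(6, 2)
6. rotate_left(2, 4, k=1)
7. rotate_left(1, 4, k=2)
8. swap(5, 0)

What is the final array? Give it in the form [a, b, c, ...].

Answer: [G, A, D, E, C, F, B]

Derivation:
After 1 (rotate_left(1, 4, k=3)): [B, E, D, F, C, G, A]
After 2 (rotate_left(0, 4, k=3)): [F, C, B, E, D, G, A]
After 3 (swap(1, 3)): [F, E, B, C, D, G, A]
After 4 (reverse(4, 6)): [F, E, B, C, A, G, D]
After 5 (swap(6, 2)): [F, E, D, C, A, G, B]
After 6 (rotate_left(2, 4, k=1)): [F, E, C, A, D, G, B]
After 7 (rotate_left(1, 4, k=2)): [F, A, D, E, C, G, B]
After 8 (swap(5, 0)): [G, A, D, E, C, F, B]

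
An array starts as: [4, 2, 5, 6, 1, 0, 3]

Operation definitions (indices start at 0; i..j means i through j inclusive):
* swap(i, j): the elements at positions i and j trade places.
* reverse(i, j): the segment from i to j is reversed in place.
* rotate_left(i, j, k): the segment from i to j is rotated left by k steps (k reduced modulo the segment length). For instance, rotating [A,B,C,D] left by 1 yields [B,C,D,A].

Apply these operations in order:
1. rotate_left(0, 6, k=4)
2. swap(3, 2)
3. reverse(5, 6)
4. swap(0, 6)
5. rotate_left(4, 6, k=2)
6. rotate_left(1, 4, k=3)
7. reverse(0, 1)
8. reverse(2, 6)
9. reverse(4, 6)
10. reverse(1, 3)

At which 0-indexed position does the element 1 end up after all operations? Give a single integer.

After 1 (rotate_left(0, 6, k=4)): [1, 0, 3, 4, 2, 5, 6]
After 2 (swap(3, 2)): [1, 0, 4, 3, 2, 5, 6]
After 3 (reverse(5, 6)): [1, 0, 4, 3, 2, 6, 5]
After 4 (swap(0, 6)): [5, 0, 4, 3, 2, 6, 1]
After 5 (rotate_left(4, 6, k=2)): [5, 0, 4, 3, 1, 2, 6]
After 6 (rotate_left(1, 4, k=3)): [5, 1, 0, 4, 3, 2, 6]
After 7 (reverse(0, 1)): [1, 5, 0, 4, 3, 2, 6]
After 8 (reverse(2, 6)): [1, 5, 6, 2, 3, 4, 0]
After 9 (reverse(4, 6)): [1, 5, 6, 2, 0, 4, 3]
After 10 (reverse(1, 3)): [1, 2, 6, 5, 0, 4, 3]

Answer: 0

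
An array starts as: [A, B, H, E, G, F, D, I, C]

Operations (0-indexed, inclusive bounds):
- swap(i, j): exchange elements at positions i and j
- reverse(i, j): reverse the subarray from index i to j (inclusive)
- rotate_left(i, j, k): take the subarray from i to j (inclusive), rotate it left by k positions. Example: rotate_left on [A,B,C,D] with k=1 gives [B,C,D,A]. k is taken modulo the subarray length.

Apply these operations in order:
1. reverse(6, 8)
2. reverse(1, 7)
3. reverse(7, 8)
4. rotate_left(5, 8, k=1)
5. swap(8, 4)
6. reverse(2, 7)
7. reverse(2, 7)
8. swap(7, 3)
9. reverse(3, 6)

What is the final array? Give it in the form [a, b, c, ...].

Answer: [A, I, C, D, H, E, B, F, G]

Derivation:
After 1 (reverse(6, 8)): [A, B, H, E, G, F, C, I, D]
After 2 (reverse(1, 7)): [A, I, C, F, G, E, H, B, D]
After 3 (reverse(7, 8)): [A, I, C, F, G, E, H, D, B]
After 4 (rotate_left(5, 8, k=1)): [A, I, C, F, G, H, D, B, E]
After 5 (swap(8, 4)): [A, I, C, F, E, H, D, B, G]
After 6 (reverse(2, 7)): [A, I, B, D, H, E, F, C, G]
After 7 (reverse(2, 7)): [A, I, C, F, E, H, D, B, G]
After 8 (swap(7, 3)): [A, I, C, B, E, H, D, F, G]
After 9 (reverse(3, 6)): [A, I, C, D, H, E, B, F, G]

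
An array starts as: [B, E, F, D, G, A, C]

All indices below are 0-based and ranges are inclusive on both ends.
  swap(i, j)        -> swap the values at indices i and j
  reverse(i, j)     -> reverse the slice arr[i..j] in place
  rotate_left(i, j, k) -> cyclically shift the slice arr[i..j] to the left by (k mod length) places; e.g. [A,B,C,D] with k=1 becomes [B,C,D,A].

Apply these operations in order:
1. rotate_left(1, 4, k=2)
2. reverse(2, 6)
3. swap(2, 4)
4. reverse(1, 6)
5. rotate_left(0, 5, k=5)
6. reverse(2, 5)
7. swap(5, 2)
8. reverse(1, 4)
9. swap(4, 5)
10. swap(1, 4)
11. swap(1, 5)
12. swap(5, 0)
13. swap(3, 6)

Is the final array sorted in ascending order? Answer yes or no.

Answer: yes

Derivation:
After 1 (rotate_left(1, 4, k=2)): [B, D, G, E, F, A, C]
After 2 (reverse(2, 6)): [B, D, C, A, F, E, G]
After 3 (swap(2, 4)): [B, D, F, A, C, E, G]
After 4 (reverse(1, 6)): [B, G, E, C, A, F, D]
After 5 (rotate_left(0, 5, k=5)): [F, B, G, E, C, A, D]
After 6 (reverse(2, 5)): [F, B, A, C, E, G, D]
After 7 (swap(5, 2)): [F, B, G, C, E, A, D]
After 8 (reverse(1, 4)): [F, E, C, G, B, A, D]
After 9 (swap(4, 5)): [F, E, C, G, A, B, D]
After 10 (swap(1, 4)): [F, A, C, G, E, B, D]
After 11 (swap(1, 5)): [F, B, C, G, E, A, D]
After 12 (swap(5, 0)): [A, B, C, G, E, F, D]
After 13 (swap(3, 6)): [A, B, C, D, E, F, G]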